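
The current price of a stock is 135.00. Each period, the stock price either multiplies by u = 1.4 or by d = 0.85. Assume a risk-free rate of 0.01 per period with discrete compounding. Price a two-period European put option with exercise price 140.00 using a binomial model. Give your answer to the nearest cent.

20.93

Risk-neutral probability p = (1 + 0.01 − 0.85)/(1.4 − 0.85) = 0.1600/0.5500 = 0.2909
Terminal stock prices: S_uu = 264.6, S_ud = 160.7, S_dd = 97.54
Terminal payoffs (K − S): max(-124.6, 0) = 0, max(-20.65, 0) = 0, max(42.46, 0) = 42.46
Node u (S = 189): V_u = 1/1.01·[0.2909·0.0000 + 0.7091·0.0000] = 0.0000
Node d (S = 114.8): V_d = 1/1.01·[0.2909·0.0000 + 0.7091·42.4625] = 29.8117
Node 0 (S = 135): V_0 = 1/1.01·[0.2909·0.0000 + 0.7091·29.8117] = 20.9299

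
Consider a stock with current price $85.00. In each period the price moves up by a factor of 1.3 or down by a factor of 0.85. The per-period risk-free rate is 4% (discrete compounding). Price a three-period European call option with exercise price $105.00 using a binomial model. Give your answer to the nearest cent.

Risk-neutral probability p = (1 + 0.04 − 0.85)/(1.3 − 0.85) = 0.1900/0.4500 = 0.4222
Terminal stock prices: S_uuu = 186.7, S_uud = 122.1, S_udd = 79.84, S_ddd = 52.2
Terminal payoffs (S − K): max(81.75, 0) = 81.75, max(17.1, 0) = 17.1, max(-25.16, 0) = 0, max(-52.8, 0) = 0
Node uu (S = 143.7): V_uu = 1/1.04·[0.4222·81.7450 + 0.5778·17.1025] = 42.6885
Node ud (S = 93.92): V_ud = 1/1.04·[0.4222·17.1025 + 0.5778·0.0000] = 6.9433
Node dd (S = 61.41): V_dd = 1/1.04·[0.4222·0.0000 + 0.5778·0.0000] = 0.0000
Node u (S = 110.5): V_u = 1/1.04·[0.4222·42.6885 + 0.5778·6.9433] = 21.1882
Node d (S = 72.25): V_d = 1/1.04·[0.4222·6.9433 + 0.5778·0.0000] = 2.8189
Node 0 (S = 85): V_0 = 1/1.04·[0.4222·21.1882 + 0.5778·2.8189] = 10.1681

$10.17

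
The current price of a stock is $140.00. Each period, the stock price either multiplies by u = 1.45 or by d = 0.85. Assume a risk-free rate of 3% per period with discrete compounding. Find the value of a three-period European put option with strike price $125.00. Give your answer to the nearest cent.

Risk-neutral probability p = (1 + 0.03 − 0.85)/(1.45 − 0.85) = 0.1800/0.6000 = 0.3000
Terminal stock prices: S_uuu = 426.8, S_uud = 250.2, S_udd = 146.7, S_ddd = 85.98
Terminal payoffs (K − S): max(-301.8, 0) = 0, max(-125.2, 0) = 0, max(-21.67, 0) = 0, max(39.02, 0) = 39.02
Node uu (S = 294.4): V_uu = 1/1.03·[0.3000·0.0000 + 0.7000·0.0000] = 0.0000
Node ud (S = 172.5): V_ud = 1/1.03·[0.3000·0.0000 + 0.7000·0.0000] = 0.0000
Node dd (S = 101.1): V_dd = 1/1.03·[0.3000·0.0000 + 0.7000·39.0225] = 26.5201
Node u (S = 203): V_u = 1/1.03·[0.3000·0.0000 + 0.7000·0.0000] = 0.0000
Node d (S = 119): V_d = 1/1.03·[0.3000·0.0000 + 0.7000·26.5201] = 18.0234
Node 0 (S = 140): V_0 = 1/1.03·[0.3000·0.0000 + 0.7000·18.0234] = 12.2489

$12.25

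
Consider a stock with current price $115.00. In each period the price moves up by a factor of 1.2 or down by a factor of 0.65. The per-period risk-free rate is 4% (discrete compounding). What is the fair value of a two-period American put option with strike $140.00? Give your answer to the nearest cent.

$27.84

Risk-neutral probability p = (1 + 0.04 − 0.65)/(1.2 − 0.65) = 0.3900/0.5500 = 0.7091
Terminal stock prices: S_uu = 165.6, S_ud = 89.7, S_dd = 48.59
Terminal payoffs (K − S): max(-25.6, 0) = 0, max(50.3, 0) = 50.3, max(91.41, 0) = 91.41
Node u (S = 138): continuation = 1/1.04·[0.7091·0.0000 + 0.2909·50.3000] = 14.0699; exercise value = 2.0000 ≤ continuation, so V_u = 14.0699
Node d (S = 74.75): continuation = 1/1.04·[0.7091·50.3000 + 0.2909·91.4125] = 59.8654; exercise value = 65.2500 > continuation, so V_d = 65.2500 (exercise)
Node 0 (S = 115): continuation = 1/1.04·[0.7091·14.0699 + 0.2909·65.2500] = 27.8449; exercise value = 25.0000 ≤ continuation, so V_0 = 27.8449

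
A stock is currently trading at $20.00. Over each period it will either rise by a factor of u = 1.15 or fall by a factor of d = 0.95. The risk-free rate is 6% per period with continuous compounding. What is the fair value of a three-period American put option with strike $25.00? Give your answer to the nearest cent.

Risk-neutral probability p = (e^0.06 − 0.95)/(1.15 − 0.95) = 0.1118/0.2000 = 0.5592
Terminal stock prices: S_uuu = 30.42, S_uud = 25.13, S_udd = 20.76, S_ddd = 17.15
Terminal payoffs (K − S): max(-5.417, 0) = 0, max(-0.1275, 0) = 0, max(4.242, 0) = 4.242, max(7.853, 0) = 7.853
Node uu (S = 26.45): continuation = e^(−0.06)·[0.5592·0.0000 + 0.4408·0.0000] = 0.0000; exercise value = 0.0000 ≤ continuation, so V_uu = 0.0000
Node ud (S = 21.85): continuation = e^(−0.06)·[0.5592·0.0000 + 0.4408·4.2425] = 1.7613; exercise value = 3.1500 > continuation, so V_ud = 3.1500 (exercise)
Node dd (S = 18.05): continuation = e^(−0.06)·[0.5592·4.2425 + 0.4408·7.8525] = 5.4941; exercise value = 6.9500 > continuation, so V_dd = 6.9500 (exercise)
Node u (S = 23): continuation = e^(−0.06)·[0.5592·0.0000 + 0.4408·3.1500] = 1.3077; exercise value = 2.0000 > continuation, so V_u = 2.0000 (exercise)
Node d (S = 19): continuation = e^(−0.06)·[0.5592·3.1500 + 0.4408·6.9500] = 4.5441; exercise value = 6.0000 > continuation, so V_d = 6.0000 (exercise)
Node 0 (S = 20): continuation = e^(−0.06)·[0.5592·2.0000 + 0.4408·6.0000] = 3.5441; exercise value = 5.0000 > continuation, so V_0 = 5.0000 (exercise)

$5.00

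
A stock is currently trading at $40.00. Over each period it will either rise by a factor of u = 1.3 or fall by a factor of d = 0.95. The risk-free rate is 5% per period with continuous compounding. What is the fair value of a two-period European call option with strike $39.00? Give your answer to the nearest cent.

Risk-neutral probability p = (e^0.05 − 0.95)/(1.3 − 0.95) = 0.1013/0.3500 = 0.2893
Terminal stock prices: S_uu = 67.6, S_ud = 49.4, S_dd = 36.1
Terminal payoffs (S − K): max(28.6, 0) = 28.6, max(10.4, 0) = 10.4, max(-2.9, 0) = 0
Node u (S = 52): V_u = e^(−0.05)·[0.2893·28.6000 + 0.7107·10.4000] = 14.9021
Node d (S = 38): V_d = e^(−0.05)·[0.2893·10.4000 + 0.7107·0.0000] = 2.8624
Node 0 (S = 40): V_0 = e^(−0.05)·[0.2893·14.9021 + 0.7107·2.8624] = 6.0366

$6.04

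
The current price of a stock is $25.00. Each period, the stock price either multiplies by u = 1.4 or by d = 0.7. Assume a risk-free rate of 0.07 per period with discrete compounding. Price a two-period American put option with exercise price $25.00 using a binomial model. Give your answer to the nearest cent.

Risk-neutral probability p = (1 + 0.07 − 0.7)/(1.4 − 0.7) = 0.3700/0.7000 = 0.5286
Terminal stock prices: S_uu = 49, S_ud = 24.5, S_dd = 12.25
Terminal payoffs (K − S): max(-24, 0) = 0, max(0.5, 0) = 0.5, max(12.75, 0) = 12.75
Node u (S = 35): continuation = 1/1.07·[0.5286·0.0000 + 0.4714·0.5000] = 0.2203; exercise value = 0.0000 ≤ continuation, so V_u = 0.2203
Node d (S = 17.5): continuation = 1/1.07·[0.5286·0.5000 + 0.4714·12.7500] = 5.8645; exercise value = 7.5000 > continuation, so V_d = 7.5000 (exercise)
Node 0 (S = 25): continuation = 1/1.07·[0.5286·0.2203 + 0.4714·7.5000] = 3.4132; exercise value = 0.0000 ≤ continuation, so V_0 = 3.4132

$3.41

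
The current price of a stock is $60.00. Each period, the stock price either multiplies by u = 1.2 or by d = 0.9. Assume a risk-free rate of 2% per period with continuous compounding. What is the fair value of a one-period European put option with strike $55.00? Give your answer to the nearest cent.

Risk-neutral probability p = (e^0.02 − 0.9)/(1.2 − 0.9) = 0.1202/0.3000 = 0.4007
Terminal stock prices: S_u = 72, S_d = 54
Terminal payoffs (K − S): max(-17, 0) = 0, max(1, 0) = 1
Node 0 (S = 60): V_0 = e^(−0.02)·[0.4007·0.0000 + 0.5993·1.0000] = 0.5875

$0.59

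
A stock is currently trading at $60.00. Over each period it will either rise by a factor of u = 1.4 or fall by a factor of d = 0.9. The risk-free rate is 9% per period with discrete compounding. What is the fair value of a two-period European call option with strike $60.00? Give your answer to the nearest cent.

Risk-neutral probability p = (1 + 0.09 − 0.9)/(1.4 − 0.9) = 0.1900/0.5000 = 0.3800
Terminal stock prices: S_uu = 117.6, S_ud = 75.6, S_dd = 48.6
Terminal payoffs (S − K): max(57.6, 0) = 57.6, max(15.6, 0) = 15.6, max(-11.4, 0) = 0
Node u (S = 84): V_u = 1/1.09·[0.3800·57.6000 + 0.6200·15.6000] = 28.9541
Node d (S = 54): V_d = 1/1.09·[0.3800·15.6000 + 0.6200·0.0000] = 5.4385
Node 0 (S = 60): V_0 = 1/1.09·[0.3800·28.9541 + 0.6200·5.4385] = 13.1876

$13.19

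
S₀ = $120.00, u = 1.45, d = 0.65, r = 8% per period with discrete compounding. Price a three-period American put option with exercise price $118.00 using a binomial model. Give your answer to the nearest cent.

Risk-neutral probability p = (1 + 0.08 − 0.65)/(1.45 − 0.65) = 0.4300/0.8000 = 0.5375
Terminal stock prices: S_uuu = 365.8, S_uud = 164, S_udd = 73.52, S_ddd = 32.95
Terminal payoffs (K − S): max(-247.8, 0) = 0, max(-46, 0) = 0, max(44.48, 0) = 44.48, max(85.05, 0) = 85.05
Node uu (S = 252.3): continuation = 1/1.08·[0.5375·0.0000 + 0.4625·0.0000] = 0.0000; exercise value = 0.0000 ≤ continuation, so V_uu = 0.0000
Node ud (S = 113.1): continuation = 1/1.08·[0.5375·0.0000 + 0.4625·44.4850] = 19.0503; exercise value = 4.9000 ≤ continuation, so V_ud = 19.0503
Node dd (S = 50.7): continuation = 1/1.08·[0.5375·44.4850 + 0.4625·85.0450] = 58.5593; exercise value = 67.3000 > continuation, so V_dd = 67.3000 (exercise)
Node u (S = 174): continuation = 1/1.08·[0.5375·0.0000 + 0.4625·19.0503] = 8.1581; exercise value = 0.0000 ≤ continuation, so V_u = 8.1581
Node d (S = 78): continuation = 1/1.08·[0.5375·19.0503 + 0.4625·67.3000] = 38.3016; exercise value = 40.0000 > continuation, so V_d = 40.0000 (exercise)
Node 0 (S = 120): continuation = 1/1.08·[0.5375·8.1581 + 0.4625·40.0000] = 21.1898; exercise value = 0.0000 ≤ continuation, so V_0 = 21.1898

$21.19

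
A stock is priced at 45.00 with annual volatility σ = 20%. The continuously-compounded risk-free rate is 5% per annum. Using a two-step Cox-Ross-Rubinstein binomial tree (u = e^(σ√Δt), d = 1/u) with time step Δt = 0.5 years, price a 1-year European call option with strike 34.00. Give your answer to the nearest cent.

12.67

CRR parameters: u = e^(σ√Δt) = e^(0.2·√0.5) = 1.1519, d = 1/u = 0.8681
Per-period rate: rΔt = 0.05·0.5 = 0.025, so R = e^0.025 = 1.0253
Risk-neutral probability p = (e^0.025 − 0.8681)/(1.1519 − 0.8681) = 0.1572/0.2838 = 0.5539
Terminal stock prices: S_uu = 59.71, S_ud = 45, S_dd = 33.91
Terminal payoffs (S − K): max(25.71, 0) = 25.71, max(11, 0) = 11, max(-0.08628, 0) = 0
Node u (S = 51.84): V_u = e^(−0.025)·[0.5539·25.7103 + 0.4461·11.0000] = 18.6754
Node d (S = 39.07): V_d = e^(−0.025)·[0.5539·11.0000 + 0.4461·0.0000] = 5.9426
Node 0 (S = 45): V_0 = e^(−0.025)·[0.5539·18.6754 + 0.4461·5.9426] = 12.6745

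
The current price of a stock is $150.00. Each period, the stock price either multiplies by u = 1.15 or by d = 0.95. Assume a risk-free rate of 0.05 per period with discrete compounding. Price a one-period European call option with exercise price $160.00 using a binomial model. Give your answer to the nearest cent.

Risk-neutral probability p = (1 + 0.05 − 0.95)/(1.15 − 0.95) = 0.1000/0.2000 = 0.5000
Terminal stock prices: S_u = 172.5, S_d = 142.5
Terminal payoffs (S − K): max(12.5, 0) = 12.5, max(-17.5, 0) = 0
Node 0 (S = 150): V_0 = 1/1.05·[0.5000·12.5000 + 0.5000·0.0000] = 5.9524

$5.95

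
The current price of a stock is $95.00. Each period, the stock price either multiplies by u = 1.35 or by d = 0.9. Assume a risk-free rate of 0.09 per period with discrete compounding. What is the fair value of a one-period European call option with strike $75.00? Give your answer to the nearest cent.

$26.19

Risk-neutral probability p = (1 + 0.09 − 0.9)/(1.35 − 0.9) = 0.1900/0.4500 = 0.4222
Terminal stock prices: S_u = 128.2, S_d = 85.5
Terminal payoffs (S − K): max(53.25, 0) = 53.25, max(10.5, 0) = 10.5
Node 0 (S = 95): V_0 = 1/1.09·[0.4222·53.2500 + 0.5778·10.5000] = 26.1927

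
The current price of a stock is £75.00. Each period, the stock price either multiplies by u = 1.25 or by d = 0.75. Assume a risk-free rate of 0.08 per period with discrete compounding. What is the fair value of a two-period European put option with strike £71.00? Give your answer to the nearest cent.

£3.12

Risk-neutral probability p = (1 + 0.08 − 0.75)/(1.25 − 0.75) = 0.3300/0.5000 = 0.6600
Terminal stock prices: S_uu = 117.2, S_ud = 70.31, S_dd = 42.19
Terminal payoffs (K − S): max(-46.19, 0) = 0, max(0.6875, 0) = 0.6875, max(28.81, 0) = 28.81
Node u (S = 93.75): V_u = 1/1.08·[0.6600·0.0000 + 0.3400·0.6875] = 0.2164
Node d (S = 56.25): V_d = 1/1.08·[0.6600·0.6875 + 0.3400·28.8125] = 9.4907
Node 0 (S = 75): V_0 = 1/1.08·[0.6600·0.2164 + 0.3400·9.4907] = 3.1201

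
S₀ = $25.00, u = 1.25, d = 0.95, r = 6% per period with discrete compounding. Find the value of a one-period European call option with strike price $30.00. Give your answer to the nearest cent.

Risk-neutral probability p = (1 + 0.06 − 0.95)/(1.25 − 0.95) = 0.1100/0.3000 = 0.3667
Terminal stock prices: S_u = 31.25, S_d = 23.75
Terminal payoffs (S − K): max(1.25, 0) = 1.25, max(-6.25, 0) = 0
Node 0 (S = 25): V_0 = 1/1.06·[0.3667·1.2500 + 0.6333·0.0000] = 0.4324

$0.43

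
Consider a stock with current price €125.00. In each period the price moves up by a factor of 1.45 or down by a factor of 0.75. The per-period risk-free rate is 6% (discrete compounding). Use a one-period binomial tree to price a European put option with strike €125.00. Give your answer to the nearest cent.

€16.43

Risk-neutral probability p = (1 + 0.06 − 0.75)/(1.45 − 0.75) = 0.3100/0.7000 = 0.4429
Terminal stock prices: S_u = 181.2, S_d = 93.75
Terminal payoffs (K − S): max(-56.25, 0) = 0, max(31.25, 0) = 31.25
Node 0 (S = 125): V_0 = 1/1.06·[0.4429·0.0000 + 0.5571·31.2500] = 16.4252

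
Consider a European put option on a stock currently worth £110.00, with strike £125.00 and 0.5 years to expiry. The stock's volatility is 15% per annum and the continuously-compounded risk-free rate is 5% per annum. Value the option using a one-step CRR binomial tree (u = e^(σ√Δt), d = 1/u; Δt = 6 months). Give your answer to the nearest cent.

£11.91

CRR parameters: u = e^(σ√Δt) = e^(0.15·√0.5) = 1.1119, d = 1/u = 0.8994
Per-period rate: rΔt = 0.05·0.5 = 0.025, so R = e^0.025 = 1.0253
Risk-neutral probability p = (e^0.025 − 0.8994)/(1.1119 − 0.8994) = 0.1259/0.2125 = 0.5926
Terminal stock prices: S_u = 122.3, S_d = 98.93
Terminal payoffs (K − S): max(2.692, 0) = 2.692, max(26.07, 0) = 26.07
Node 0 (S = 110): V_0 = e^(−0.025)·[0.5926·2.6915 + 0.4074·26.0698] = 11.9137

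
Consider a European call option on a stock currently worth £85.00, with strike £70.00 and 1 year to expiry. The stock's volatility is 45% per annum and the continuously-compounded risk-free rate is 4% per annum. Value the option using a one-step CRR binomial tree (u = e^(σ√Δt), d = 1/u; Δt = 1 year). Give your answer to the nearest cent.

CRR parameters: u = e^(σ√Δt) = e^(0.45·√1) = 1.5683, d = 1/u = 0.6376
Per-period rate: rΔt = 0.04·1 = 0.04, so R = e^0.04 = 1.0408
Risk-neutral probability p = (e^0.04 − 0.6376)/(1.5683 − 0.6376) = 0.4032/0.9307 = 0.4332
Terminal stock prices: S_u = 133.3, S_d = 54.2
Terminal payoffs (S − K): max(63.31, 0) = 63.31, max(-15.8, 0) = 0
Node 0 (S = 85): V_0 = e^(−0.04)·[0.4332·63.3065 + 0.5668·0.0000] = 26.3497

£26.35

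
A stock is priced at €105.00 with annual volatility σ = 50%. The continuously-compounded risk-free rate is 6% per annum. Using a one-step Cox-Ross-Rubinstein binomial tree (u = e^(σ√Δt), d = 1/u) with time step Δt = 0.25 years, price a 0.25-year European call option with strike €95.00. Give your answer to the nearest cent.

CRR parameters: u = e^(σ√Δt) = e^(0.5·√0.25) = 1.2840, d = 1/u = 0.7788
Per-period rate: rΔt = 0.06·0.25 = 0.015, so R = e^0.015 = 1.0151
Risk-neutral probability p = (e^0.015 − 0.7788)/(1.2840 − 0.7788) = 0.2363/0.5052 = 0.4677
Terminal stock prices: S_u = 134.8, S_d = 81.77
Terminal payoffs (S − K): max(39.82, 0) = 39.82, max(-13.23, 0) = 0
Node 0 (S = 105): V_0 = e^(−0.015)·[0.4677·39.8227 + 0.5323·0.0000] = 18.3492

€18.35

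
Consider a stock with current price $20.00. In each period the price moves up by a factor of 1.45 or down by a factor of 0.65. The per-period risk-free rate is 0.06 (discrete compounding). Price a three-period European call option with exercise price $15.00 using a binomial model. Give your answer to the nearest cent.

$9.17

Risk-neutral probability p = (1 + 0.06 − 0.65)/(1.45 − 0.65) = 0.4100/0.8000 = 0.5125
Terminal stock prices: S_uuu = 60.97, S_uud = 27.33, S_udd = 12.25, S_ddd = 5.492
Terminal payoffs (S − K): max(45.97, 0) = 45.97, max(12.33, 0) = 12.33, max(-2.747, 0) = 0, max(-9.508, 0) = 0
Node uu (S = 42.05): V_uu = 1/1.06·[0.5125·45.9725 + 0.4875·12.3325] = 27.8991
Node ud (S = 18.85): V_ud = 1/1.06·[0.5125·12.3325 + 0.4875·0.0000] = 5.9626
Node dd (S = 8.45): V_dd = 1/1.06·[0.5125·0.0000 + 0.4875·0.0000] = 0.0000
Node u (S = 29): V_u = 1/1.06·[0.5125·27.8991 + 0.4875·5.9626] = 16.2312
Node d (S = 13): V_d = 1/1.06·[0.5125·5.9626 + 0.4875·0.0000] = 2.8829
Node 0 (S = 20): V_0 = 1/1.06·[0.5125·16.2312 + 0.4875·2.8829] = 9.1735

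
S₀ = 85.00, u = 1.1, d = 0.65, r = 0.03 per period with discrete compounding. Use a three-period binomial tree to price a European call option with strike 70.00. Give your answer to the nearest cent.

23.77

Risk-neutral probability p = (1 + 0.03 − 0.65)/(1.1 − 0.65) = 0.3800/0.4500 = 0.8444
Terminal stock prices: S_uuu = 113.1, S_uud = 66.85, S_udd = 39.5, S_ddd = 23.34
Terminal payoffs (S − K): max(43.14, 0) = 43.14, max(-3.147, 0) = 0, max(-30.5, 0) = 0, max(-46.66, 0) = 0
Node uu (S = 102.9): V_uu = 1/1.03·[0.8444·43.1350 + 0.1556·0.0000] = 35.3642
Node ud (S = 60.78): V_ud = 1/1.03·[0.8444·0.0000 + 0.1556·0.0000] = 0.0000
Node dd (S = 35.91): V_dd = 1/1.03·[0.8444·0.0000 + 0.1556·0.0000] = 0.0000
Node u (S = 93.5): V_u = 1/1.03·[0.8444·35.3642 + 0.1556·0.0000] = 28.9933
Node d (S = 55.25): V_d = 1/1.03·[0.8444·0.0000 + 0.1556·0.0000] = 0.0000
Node 0 (S = 85): V_0 = 1/1.03·[0.8444·28.9933 + 0.1556·0.0000] = 23.7701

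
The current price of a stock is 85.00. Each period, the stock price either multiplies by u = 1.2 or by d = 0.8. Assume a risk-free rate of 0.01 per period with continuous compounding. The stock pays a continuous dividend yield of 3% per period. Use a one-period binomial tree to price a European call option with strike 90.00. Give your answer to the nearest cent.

Per-period risk-free factor R = e^0.01 = 1.0101; dividend-adjusted growth = e^(0.01−0.03) = 0.9802.
Risk-neutral probability p = (0.9802 − 0.8)/(1.2 − 0.8) = 0.1802/0.4000 = 0.4505
Terminal stock prices: S_u = 102, S_d = 68
Terminal payoffs (S − K): max(12, 0) = 12, max(-22, 0) = 0
Node 0 (S = 85): V_0 = e^(−0.01)·[0.4505·12.0000 + 0.5495·0.0000] = 5.3522

5.35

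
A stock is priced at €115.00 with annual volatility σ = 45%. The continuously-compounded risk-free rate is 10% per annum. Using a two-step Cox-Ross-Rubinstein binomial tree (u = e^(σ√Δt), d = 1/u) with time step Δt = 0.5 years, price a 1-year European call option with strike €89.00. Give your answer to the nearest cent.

CRR parameters: u = e^(σ√Δt) = e^(0.45·√0.5) = 1.3746, d = 1/u = 0.7275
Per-period rate: rΔt = 0.1·0.5 = 0.05, so R = e^0.05 = 1.0513
Risk-neutral probability p = (e^0.05 − 0.7275)/(1.3746 − 0.7275) = 0.3238/0.6472 = 0.5003
Terminal stock prices: S_uu = 217.3, S_ud = 115, S_dd = 60.86
Terminal payoffs (S − K): max(128.3, 0) = 128.3, max(26, 0) = 26, max(-28.14, 0) = 0
Node u (S = 158.1): V_u = e^(−0.05)·[0.5003·128.3107 + 0.4997·26.0000] = 73.4252
Node d (S = 83.66): V_d = e^(−0.05)·[0.5003·26.0000 + 0.4997·0.0000] = 12.3743
Node 0 (S = 115): V_0 = e^(−0.05)·[0.5003·73.4252 + 0.4997·12.3743] = 40.8270

€40.83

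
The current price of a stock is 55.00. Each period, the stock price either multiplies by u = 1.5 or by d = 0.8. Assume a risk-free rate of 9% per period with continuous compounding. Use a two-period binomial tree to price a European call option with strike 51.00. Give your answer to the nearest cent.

16.84

Risk-neutral probability p = (e^0.09 − 0.8)/(1.5 − 0.8) = 0.2942/0.7000 = 0.4202
Terminal stock prices: S_uu = 123.8, S_ud = 66, S_dd = 35.2
Terminal payoffs (S − K): max(72.75, 0) = 72.75, max(15, 0) = 15, max(-15.8, 0) = 0
Node u (S = 82.5): V_u = e^(−0.09)·[0.4202·72.7500 + 0.5798·15.0000] = 35.8895
Node d (S = 44): V_d = e^(−0.09)·[0.4202·15.0000 + 0.5798·0.0000] = 5.7612
Node 0 (S = 55): V_0 = e^(−0.09)·[0.4202·35.8895 + 0.5798·5.7612] = 16.8370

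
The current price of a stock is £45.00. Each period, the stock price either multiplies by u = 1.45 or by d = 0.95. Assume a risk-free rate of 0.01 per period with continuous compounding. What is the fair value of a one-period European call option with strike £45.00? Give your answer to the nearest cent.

£2.41

Risk-neutral probability p = (e^0.01 − 0.95)/(1.45 − 0.95) = 0.0601/0.5000 = 0.1201
Terminal stock prices: S_u = 65.25, S_d = 42.75
Terminal payoffs (S − K): max(20.25, 0) = 20.25, max(-2.25, 0) = 0
Node 0 (S = 45): V_0 = e^(−0.01)·[0.1201·20.2500 + 0.8799·0.0000] = 2.4078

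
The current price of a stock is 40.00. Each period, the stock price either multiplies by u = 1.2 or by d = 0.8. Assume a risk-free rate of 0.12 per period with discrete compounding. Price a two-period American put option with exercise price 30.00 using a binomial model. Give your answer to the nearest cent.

0.14

Risk-neutral probability p = (1 + 0.12 − 0.8)/(1.2 − 0.8) = 0.3200/0.4000 = 0.8000
Terminal stock prices: S_uu = 57.6, S_ud = 38.4, S_dd = 25.6
Terminal payoffs (K − S): max(-27.6, 0) = 0, max(-8.4, 0) = 0, max(4.4, 0) = 4.4
Node u (S = 48): continuation = 1/1.12·[0.8000·0.0000 + 0.2000·0.0000] = 0.0000; exercise value = 0.0000 ≤ continuation, so V_u = 0.0000
Node d (S = 32): continuation = 1/1.12·[0.8000·0.0000 + 0.2000·4.4000] = 0.7857; exercise value = 0.0000 ≤ continuation, so V_d = 0.7857
Node 0 (S = 40): continuation = 1/1.12·[0.8000·0.0000 + 0.2000·0.7857] = 0.1403; exercise value = 0.0000 ≤ continuation, so V_0 = 0.1403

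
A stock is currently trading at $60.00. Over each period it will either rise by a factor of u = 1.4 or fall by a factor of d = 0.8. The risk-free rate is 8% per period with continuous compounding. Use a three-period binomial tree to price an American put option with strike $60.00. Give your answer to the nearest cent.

Risk-neutral probability p = (e^0.08 − 0.8)/(1.4 − 0.8) = 0.2833/0.6000 = 0.4721
Terminal stock prices: S_uuu = 164.6, S_uud = 94.08, S_udd = 53.76, S_ddd = 30.72
Terminal payoffs (K − S): max(-104.6, 0) = 0, max(-34.08, 0) = 0, max(6.24, 0) = 6.24, max(29.28, 0) = 29.28
Node uu (S = 117.6): continuation = e^(−0.08)·[0.4721·0.0000 + 0.5279·0.0000] = 0.0000; exercise value = 0.0000 ≤ continuation, so V_uu = 0.0000
Node ud (S = 67.2): continuation = e^(−0.08)·[0.4721·0.0000 + 0.5279·6.2400] = 3.0406; exercise value = 0.0000 ≤ continuation, so V_ud = 3.0406
Node dd (S = 38.4): continuation = e^(−0.08)·[0.4721·6.2400 + 0.5279·29.2800] = 16.9870; exercise value = 21.6000 > continuation, so V_dd = 21.6000 (exercise)
Node u (S = 84): continuation = e^(−0.08)·[0.4721·0.0000 + 0.5279·3.0406] = 1.4816; exercise value = 0.0000 ≤ continuation, so V_u = 1.4816
Node d (S = 48): continuation = e^(−0.08)·[0.4721·3.0406 + 0.5279·21.6000] = 11.8503; exercise value = 12.0000 > continuation, so V_d = 12.0000 (exercise)
Node 0 (S = 60): continuation = e^(−0.08)·[0.4721·1.4816 + 0.5279·12.0000] = 6.4930; exercise value = 0.0000 ≤ continuation, so V_0 = 6.4930

$6.49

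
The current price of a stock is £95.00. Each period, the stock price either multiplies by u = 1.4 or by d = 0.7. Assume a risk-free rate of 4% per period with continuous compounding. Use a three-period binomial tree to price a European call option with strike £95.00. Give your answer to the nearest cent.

£28.40

Risk-neutral probability p = (e^0.04 − 0.7)/(1.4 − 0.7) = 0.3408/0.7000 = 0.4869
Terminal stock prices: S_uuu = 260.7, S_uud = 130.3, S_udd = 65.17, S_ddd = 32.58
Terminal payoffs (S − K): max(165.7, 0) = 165.7, max(35.34, 0) = 35.34, max(-29.83, 0) = 0, max(-62.42, 0) = 0
Node uu (S = 186.2): V_uu = e^(−0.04)·[0.4869·165.6800 + 0.5131·35.3400] = 94.9250
Node ud (S = 93.1): V_ud = e^(−0.04)·[0.4869·35.3400 + 0.5131·0.0000] = 16.5314
Node dd (S = 46.55): V_dd = e^(−0.04)·[0.4869·0.0000 + 0.5131·0.0000] = 0.0000
Node u (S = 133): V_u = e^(−0.04)·[0.4869·94.9250 + 0.5131·16.5314] = 52.5543
Node d (S = 66.5): V_d = e^(−0.04)·[0.4869·16.5314 + 0.5131·0.0000] = 7.7331
Node 0 (S = 95): V_0 = e^(−0.04)·[0.4869·52.5543 + 0.5131·7.7331] = 28.3964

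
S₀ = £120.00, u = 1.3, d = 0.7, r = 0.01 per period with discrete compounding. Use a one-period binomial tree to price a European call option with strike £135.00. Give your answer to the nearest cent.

£10.74

Risk-neutral probability p = (1 + 0.01 − 0.7)/(1.3 − 0.7) = 0.3100/0.6000 = 0.5167
Terminal stock prices: S_u = 156, S_d = 84
Terminal payoffs (S − K): max(21, 0) = 21, max(-51, 0) = 0
Node 0 (S = 120): V_0 = 1/1.01·[0.5167·21.0000 + 0.4833·0.0000] = 10.7426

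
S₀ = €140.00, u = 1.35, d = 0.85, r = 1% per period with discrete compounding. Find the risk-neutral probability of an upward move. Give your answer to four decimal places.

Risk-neutral probability p = (1 + 0.01 − 0.85)/(1.35 − 0.85) = 0.1600/0.5000 = 0.3200

p = 0.3200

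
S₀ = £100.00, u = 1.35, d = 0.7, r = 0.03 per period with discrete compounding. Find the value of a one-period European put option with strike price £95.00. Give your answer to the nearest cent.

Risk-neutral probability p = (1 + 0.03 − 0.7)/(1.35 − 0.7) = 0.3300/0.6500 = 0.5077
Terminal stock prices: S_u = 135, S_d = 70
Terminal payoffs (K − S): max(-40, 0) = 0, max(25, 0) = 25
Node 0 (S = 100): V_0 = 1/1.03·[0.5077·0.0000 + 0.4923·25.0000] = 11.9492

£11.95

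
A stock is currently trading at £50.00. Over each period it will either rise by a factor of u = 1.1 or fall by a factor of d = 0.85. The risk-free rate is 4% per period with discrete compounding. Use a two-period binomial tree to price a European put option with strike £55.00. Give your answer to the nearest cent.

£3.79

Risk-neutral probability p = (1 + 0.04 − 0.85)/(1.1 − 0.85) = 0.1900/0.2500 = 0.7600
Terminal stock prices: S_uu = 60.5, S_ud = 46.75, S_dd = 36.12
Terminal payoffs (K − S): max(-5.5, 0) = 0, max(8.25, 0) = 8.25, max(18.88, 0) = 18.88
Node u (S = 55): V_u = 1/1.04·[0.7600·0.0000 + 0.2400·8.2500] = 1.9038
Node d (S = 42.5): V_d = 1/1.04·[0.7600·8.2500 + 0.2400·18.8750] = 10.3846
Node 0 (S = 50): V_0 = 1/1.04·[0.7600·1.9038 + 0.2400·10.3846] = 3.7877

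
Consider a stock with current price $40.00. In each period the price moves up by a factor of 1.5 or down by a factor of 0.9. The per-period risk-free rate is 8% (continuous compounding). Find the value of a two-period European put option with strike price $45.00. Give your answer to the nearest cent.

Risk-neutral probability p = (e^0.08 − 0.9)/(1.5 − 0.9) = 0.1833/0.6000 = 0.3055
Terminal stock prices: S_uu = 90, S_ud = 54, S_dd = 32.4
Terminal payoffs (K − S): max(-45, 0) = 0, max(-9, 0) = 0, max(12.6, 0) = 12.6
Node u (S = 60): V_u = e^(−0.08)·[0.3055·0.0000 + 0.6945·0.0000] = 0.0000
Node d (S = 36): V_d = e^(−0.08)·[0.3055·0.0000 + 0.6945·12.6000] = 8.0782
Node 0 (S = 40): V_0 = e^(−0.08)·[0.3055·0.0000 + 0.6945·8.0782] = 5.1791

$5.18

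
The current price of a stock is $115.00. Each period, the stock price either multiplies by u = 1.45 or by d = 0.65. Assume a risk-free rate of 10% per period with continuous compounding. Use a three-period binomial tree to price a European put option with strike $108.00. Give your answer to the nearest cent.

Risk-neutral probability p = (e^0.1 − 0.65)/(1.45 − 0.65) = 0.4552/0.8000 = 0.5690
Terminal stock prices: S_uuu = 350.6, S_uud = 157.2, S_udd = 70.45, S_ddd = 31.58
Terminal payoffs (K − S): max(-242.6, 0) = 0, max(-49.16, 0) = 0, max(37.55, 0) = 37.55, max(76.42, 0) = 76.42
Node uu (S = 241.8): V_uu = e^(−0.1)·[0.5690·0.0000 + 0.4310·0.0000] = 0.0000
Node ud (S = 108.4): V_ud = e^(−0.1)·[0.5690·0.0000 + 0.4310·37.5481] = 14.6444
Node dd (S = 48.59): V_dd = e^(−0.1)·[0.5690·37.5481 + 0.4310·76.4181] = 49.1349
Node u (S = 166.8): V_u = e^(−0.1)·[0.5690·0.0000 + 0.4310·14.6444] = 5.7116
Node d (S = 74.75): V_d = e^(−0.1)·[0.5690·14.6444 + 0.4310·49.1349] = 26.7027
Node 0 (S = 115): V_0 = e^(−0.1)·[0.5690·5.7116 + 0.4310·26.7027] = 13.3550

$13.35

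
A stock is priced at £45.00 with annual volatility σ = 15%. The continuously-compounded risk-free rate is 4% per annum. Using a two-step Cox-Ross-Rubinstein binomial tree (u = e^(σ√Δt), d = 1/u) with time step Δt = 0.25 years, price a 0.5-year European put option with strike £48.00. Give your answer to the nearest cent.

CRR parameters: u = e^(σ√Δt) = e^(0.15·√0.25) = 1.0779, d = 1/u = 0.9277
Per-period rate: rΔt = 0.04·0.25 = 0.01, so R = e^0.01 = 1.0101
Risk-neutral probability p = (e^0.01 − 0.9277)/(1.0779 − 0.9277) = 0.0823/0.1501 = 0.5482
Terminal stock prices: S_uu = 52.28, S_ud = 45, S_dd = 38.73
Terminal payoffs (K − S): max(-4.283, 0) = 0, max(3, 0) = 3, max(9.268, 0) = 9.268
Node u (S = 48.5): V_u = e^(−0.01)·[0.5482·0.0000 + 0.4518·3.0000] = 1.3419
Node d (S = 41.75): V_d = e^(−0.01)·[0.5482·3.0000 + 0.4518·9.2681] = 5.7739
Node 0 (S = 45): V_0 = e^(−0.01)·[0.5482·1.3419 + 0.4518·5.7739] = 3.3110

£3.31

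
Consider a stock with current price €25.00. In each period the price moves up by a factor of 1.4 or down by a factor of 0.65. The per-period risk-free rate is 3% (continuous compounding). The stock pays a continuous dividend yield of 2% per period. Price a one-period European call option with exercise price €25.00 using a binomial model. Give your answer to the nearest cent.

Per-period risk-free factor R = e^0.03 = 1.0305; dividend-adjusted growth = e^(0.03−0.02) = 1.0101.
Risk-neutral probability p = (1.0101 − 0.65)/(1.4 − 0.65) = 0.3601/0.7500 = 0.4801
Terminal stock prices: S_u = 35, S_d = 16.25
Terminal payoffs (S − K): max(10, 0) = 10, max(-8.75, 0) = 0
Node 0 (S = 25): V_0 = e^(−0.03)·[0.4801·10.0000 + 0.5199·0.0000] = 4.6588

€4.66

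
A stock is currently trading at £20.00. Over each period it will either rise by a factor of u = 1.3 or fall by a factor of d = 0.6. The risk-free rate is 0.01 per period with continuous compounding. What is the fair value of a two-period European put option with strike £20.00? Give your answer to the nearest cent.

Risk-neutral probability p = (e^0.01 − 0.6)/(1.3 − 0.6) = 0.4101/0.7000 = 0.5858
Terminal stock prices: S_uu = 33.8, S_ud = 15.6, S_dd = 7.2
Terminal payoffs (K − S): max(-13.8, 0) = 0, max(4.4, 0) = 4.4, max(12.8, 0) = 12.8
Node u (S = 26): V_u = e^(−0.01)·[0.5858·0.0000 + 0.4142·4.4000] = 1.8044
Node d (S = 12): V_d = e^(−0.01)·[0.5858·4.4000 + 0.4142·12.8000] = 7.8010
Node 0 (S = 20): V_0 = e^(−0.01)·[0.5858·1.8044 + 0.4142·7.8010] = 4.2456

£4.25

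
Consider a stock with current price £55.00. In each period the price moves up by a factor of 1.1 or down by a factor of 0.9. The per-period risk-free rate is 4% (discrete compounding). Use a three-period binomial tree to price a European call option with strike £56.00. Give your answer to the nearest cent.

£6.77

Risk-neutral probability p = (1 + 0.04 − 0.9)/(1.1 − 0.9) = 0.1400/0.2000 = 0.7000
Terminal stock prices: S_uuu = 73.21, S_uud = 59.9, S_udd = 49.01, S_ddd = 40.1
Terminal payoffs (S − K): max(17.21, 0) = 17.21, max(3.895, 0) = 3.895, max(-6.995, 0) = 0, max(-15.9, 0) = 0
Node uu (S = 66.55): V_uu = 1/1.04·[0.7000·17.2050 + 0.3000·3.8950] = 12.7038
Node ud (S = 54.45): V_ud = 1/1.04·[0.7000·3.8950 + 0.3000·0.0000] = 2.6216
Node dd (S = 44.55): V_dd = 1/1.04·[0.7000·0.0000 + 0.3000·0.0000] = 0.0000
Node u (S = 60.5): V_u = 1/1.04·[0.7000·12.7038 + 0.3000·2.6216] = 9.3069
Node d (S = 49.5): V_d = 1/1.04·[0.7000·2.6216 + 0.3000·0.0000] = 1.7646
Node 0 (S = 55): V_0 = 1/1.04·[0.7000·9.3069 + 0.3000·1.7646] = 6.7733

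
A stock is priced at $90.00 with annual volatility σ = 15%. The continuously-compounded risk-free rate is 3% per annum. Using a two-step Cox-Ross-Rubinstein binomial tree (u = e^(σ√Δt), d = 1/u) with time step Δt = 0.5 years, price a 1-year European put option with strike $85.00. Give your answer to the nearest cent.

CRR parameters: u = e^(σ√Δt) = e^(0.15·√0.5) = 1.1119, d = 1/u = 0.8994
Per-period rate: rΔt = 0.03·0.5 = 0.015, so R = e^0.015 = 1.0151
Risk-neutral probability p = (e^0.015 − 0.8994)/(1.1119 − 0.8994) = 0.1157/0.2125 = 0.5446
Terminal stock prices: S_uu = 111.3, S_ud = 90, S_dd = 72.8
Terminal payoffs (K − S): max(-26.27, 0) = 0, max(-5, 0) = 0, max(12.2, 0) = 12.2
Node u (S = 100.1): V_u = e^(−0.015)·[0.5446·0.0000 + 0.4554·0.0000] = 0.0000
Node d (S = 80.94): V_d = e^(−0.015)·[0.5446·0.0000 + 0.4554·12.2028] = 5.4742
Node 0 (S = 90): V_0 = e^(−0.015)·[0.5446·0.0000 + 0.4554·5.4742] = 2.4557

$2.46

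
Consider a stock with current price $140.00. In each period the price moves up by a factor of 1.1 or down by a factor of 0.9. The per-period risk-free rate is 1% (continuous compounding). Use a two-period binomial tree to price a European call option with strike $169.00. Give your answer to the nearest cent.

$0.12

Risk-neutral probability p = (e^0.01 − 0.9)/(1.1 − 0.9) = 0.1101/0.2000 = 0.5503
Terminal stock prices: S_uu = 169.4, S_ud = 138.6, S_dd = 113.4
Terminal payoffs (S − K): max(0.4, 0) = 0.4, max(-30.4, 0) = 0, max(-55.6, 0) = 0
Node u (S = 154): V_u = e^(−0.01)·[0.5503·0.4000 + 0.4497·0.0000] = 0.2179
Node d (S = 126): V_d = e^(−0.01)·[0.5503·0.0000 + 0.4497·0.0000] = 0.0000
Node 0 (S = 140): V_0 = e^(−0.01)·[0.5503·0.2179 + 0.4497·0.0000] = 0.1187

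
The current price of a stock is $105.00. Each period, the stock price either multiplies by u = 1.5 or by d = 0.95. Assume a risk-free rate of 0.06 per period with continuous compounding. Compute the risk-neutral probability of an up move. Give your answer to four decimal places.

p = 0.2033

Risk-neutral probability p = (e^0.06 − 0.95)/(1.5 − 0.95) = 0.1118/0.5500 = 0.2033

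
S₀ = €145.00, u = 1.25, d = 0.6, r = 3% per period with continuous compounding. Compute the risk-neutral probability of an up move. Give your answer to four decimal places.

p = 0.6622

Risk-neutral probability p = (e^0.03 − 0.6)/(1.25 − 0.6) = 0.4305/0.6500 = 0.6622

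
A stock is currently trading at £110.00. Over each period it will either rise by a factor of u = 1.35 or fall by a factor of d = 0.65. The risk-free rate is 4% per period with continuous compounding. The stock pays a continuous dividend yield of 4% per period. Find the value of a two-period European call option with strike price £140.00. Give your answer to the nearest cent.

Per-period risk-free factor R = e^0.04 = 1.0408; dividend-adjusted growth = e^(0.04−0.04) = 1.0000.
Risk-neutral probability p = (1.0000 − 0.65)/(1.35 − 0.65) = 0.3500/0.7000 = 0.5000
Terminal stock prices: S_uu = 200.5, S_ud = 96.53, S_dd = 46.48
Terminal payoffs (S − K): max(60.48, 0) = 60.48, max(-43.47, 0) = 0, max(-93.53, 0) = 0
Node u (S = 148.5): V_u = e^(−0.04)·[0.5000·60.4750 + 0.5000·0.0000] = 29.0519
Node d (S = 71.5): V_d = e^(−0.04)·[0.5000·0.0000 + 0.5000·0.0000] = 0.0000
Node 0 (S = 110): V_0 = e^(−0.04)·[0.5000·29.0519 + 0.5000·0.0000] = 13.9564

£13.96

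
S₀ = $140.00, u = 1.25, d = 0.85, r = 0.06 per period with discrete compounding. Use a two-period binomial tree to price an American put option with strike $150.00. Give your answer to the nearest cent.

Risk-neutral probability p = (1 + 0.06 − 0.85)/(1.25 − 0.85) = 0.2100/0.4000 = 0.5250
Terminal stock prices: S_uu = 218.8, S_ud = 148.8, S_dd = 101.1
Terminal payoffs (K − S): max(-68.75, 0) = 0, max(1.25, 0) = 1.25, max(48.85, 0) = 48.85
Node u (S = 175): continuation = 1/1.06·[0.5250·0.0000 + 0.4750·1.2500] = 0.5601; exercise value = 0.0000 ≤ continuation, so V_u = 0.5601
Node d (S = 119): continuation = 1/1.06·[0.5250·1.2500 + 0.4750·48.8500] = 22.5094; exercise value = 31.0000 > continuation, so V_d = 31.0000 (exercise)
Node 0 (S = 140): continuation = 1/1.06·[0.5250·0.5601 + 0.4750·31.0000] = 14.1689; exercise value = 10.0000 ≤ continuation, so V_0 = 14.1689

$14.17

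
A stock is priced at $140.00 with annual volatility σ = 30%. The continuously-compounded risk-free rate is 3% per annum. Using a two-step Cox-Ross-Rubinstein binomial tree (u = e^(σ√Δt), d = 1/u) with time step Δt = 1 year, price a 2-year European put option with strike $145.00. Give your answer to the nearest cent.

$20.01

CRR parameters: u = e^(σ√Δt) = e^(0.3·√1) = 1.3499, d = 1/u = 0.7408
Per-period rate: rΔt = 0.03·1 = 0.03, so R = e^0.03 = 1.0305
Risk-neutral probability p = (e^0.03 − 0.7408)/(1.3499 − 0.7408) = 0.2896/0.6090 = 0.4756
Terminal stock prices: S_uu = 255.1, S_ud = 140, S_dd = 76.83
Terminal payoffs (K − S): max(-110.1, 0) = 0, max(5, 0) = 5, max(68.17, 0) = 68.17
Node u (S = 189): V_u = e^(−0.03)·[0.4756·0.0000 + 0.5244·5.0000] = 2.5447
Node d (S = 103.7): V_d = e^(−0.03)·[0.4756·5.0000 + 0.5244·68.1664] = 37.0001
Node 0 (S = 140): V_0 = e^(−0.03)·[0.4756·2.5447 + 0.5244·37.0001] = 20.0052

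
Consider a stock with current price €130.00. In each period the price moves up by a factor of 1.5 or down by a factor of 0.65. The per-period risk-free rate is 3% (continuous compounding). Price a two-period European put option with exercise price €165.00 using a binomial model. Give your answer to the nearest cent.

Risk-neutral probability p = (e^0.03 − 0.65)/(1.5 − 0.65) = 0.3805/0.8500 = 0.4476
Terminal stock prices: S_uu = 292.5, S_ud = 126.8, S_dd = 54.93
Terminal payoffs (K − S): max(-127.5, 0) = 0, max(38.25, 0) = 38.25, max(110.1, 0) = 110.1
Node u (S = 195): V_u = e^(−0.03)·[0.4476·0.0000 + 0.5524·38.2500] = 20.5051
Node d (S = 84.5): V_d = e^(−0.03)·[0.4476·38.2500 + 0.5524·110.0750] = 75.6235
Node 0 (S = 130): V_0 = e^(−0.03)·[0.4476·20.5051 + 0.5524·75.6235] = 49.4470

€49.45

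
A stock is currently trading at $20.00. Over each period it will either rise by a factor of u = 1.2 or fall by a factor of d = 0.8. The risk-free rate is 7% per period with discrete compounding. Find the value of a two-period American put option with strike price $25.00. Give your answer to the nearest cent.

Risk-neutral probability p = (1 + 0.07 − 0.8)/(1.2 − 0.8) = 0.2700/0.4000 = 0.6750
Terminal stock prices: S_uu = 28.8, S_ud = 19.2, S_dd = 12.8
Terminal payoffs (K − S): max(-3.8, 0) = 0, max(5.8, 0) = 5.8, max(12.2, 0) = 12.2
Node u (S = 24): continuation = 1/1.07·[0.6750·0.0000 + 0.3250·5.8000] = 1.7617; exercise value = 1.0000 ≤ continuation, so V_u = 1.7617
Node d (S = 16): continuation = 1/1.07·[0.6750·5.8000 + 0.3250·12.2000] = 7.3645; exercise value = 9.0000 > continuation, so V_d = 9.0000 (exercise)
Node 0 (S = 20): continuation = 1/1.07·[0.6750·1.7617 + 0.3250·9.0000] = 3.8450; exercise value = 5.0000 > continuation, so V_0 = 5.0000 (exercise)

$5.00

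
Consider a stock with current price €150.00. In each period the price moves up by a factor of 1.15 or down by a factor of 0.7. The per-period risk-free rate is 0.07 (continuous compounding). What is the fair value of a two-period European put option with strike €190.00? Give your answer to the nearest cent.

Risk-neutral probability p = (e^0.07 − 0.7)/(1.15 − 0.7) = 0.3725/0.4500 = 0.8278
Terminal stock prices: S_uu = 198.4, S_ud = 120.7, S_dd = 73.5
Terminal payoffs (K − S): max(-8.375, 0) = 0, max(69.25, 0) = 69.25, max(116.5, 0) = 116.5
Node u (S = 172.5): V_u = e^(−0.07)·[0.8278·0.0000 + 0.1722·69.2500] = 11.1189
Node d (S = 105): V_d = e^(−0.07)·[0.8278·69.2500 + 0.1722·116.5000] = 72.1548
Node 0 (S = 150): V_0 = e^(−0.07)·[0.8278·11.1189 + 0.1722·72.1548] = 20.1673

€20.17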